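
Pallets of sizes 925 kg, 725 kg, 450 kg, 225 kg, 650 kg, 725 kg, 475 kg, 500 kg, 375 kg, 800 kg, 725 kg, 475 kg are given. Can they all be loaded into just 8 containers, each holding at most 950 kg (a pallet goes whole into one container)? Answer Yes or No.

Total = 7050 kg; ⌈7050/950⌉ = 8.
The bound of 8 does not rule out 8, but exhaustive search shows no assignment into 8 containers of capacity 950 kg exists — the minimum is 9.

No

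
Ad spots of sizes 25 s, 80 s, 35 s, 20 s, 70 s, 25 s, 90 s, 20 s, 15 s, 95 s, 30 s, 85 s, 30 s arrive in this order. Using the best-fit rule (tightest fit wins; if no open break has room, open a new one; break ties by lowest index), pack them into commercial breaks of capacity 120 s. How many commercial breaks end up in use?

6

  25 → break 1 (new)  [load 25/120]
  80 → break 1  [load 105/120]
  35 → break 2 (new)  [load 35/120]
  20 → break 2  [load 55/120]
  70 → break 3 (new)  [load 70/120]
  25 → break 3  [load 95/120]
  90 → break 4 (new)  [load 90/120]
  20 → break 3  [load 115/120]
  15 → break 1  [load 120/120]
  95 → break 5 (new)  [load 95/120]
  30 → break 4  [load 120/120]
  85 → break 6 (new)  [load 85/120]
  30 → break 6  [load 115/120]
6 commercial breaks opened.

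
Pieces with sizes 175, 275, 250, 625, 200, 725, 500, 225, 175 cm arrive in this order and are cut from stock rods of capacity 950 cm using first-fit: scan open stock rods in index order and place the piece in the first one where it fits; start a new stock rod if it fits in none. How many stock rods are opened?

4

  175 → stock rod 1 (new)  [load 175/950]
  275 → stock rod 1  [load 450/950]
  250 → stock rod 1  [load 700/950]
  625 → stock rod 2 (new)  [load 625/950]
  200 → stock rod 1  [load 900/950]
  725 → stock rod 3 (new)  [load 725/950]
  500 → stock rod 4 (new)  [load 500/950]
  225 → stock rod 2  [load 850/950]
  175 → stock rod 3  [load 900/950]
4 stock rods opened.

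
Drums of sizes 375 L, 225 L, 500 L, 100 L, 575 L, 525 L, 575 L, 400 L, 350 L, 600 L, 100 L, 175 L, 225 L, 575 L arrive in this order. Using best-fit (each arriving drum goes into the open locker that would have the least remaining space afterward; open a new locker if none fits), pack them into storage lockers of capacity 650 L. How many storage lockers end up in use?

  375 → locker 1 (new)  [load 375/650]
  225 → locker 1  [load 600/650]
  500 → locker 2 (new)  [load 500/650]
  100 → locker 2  [load 600/650]
  575 → locker 3 (new)  [load 575/650]
  525 → locker 4 (new)  [load 525/650]
  575 → locker 5 (new)  [load 575/650]
  400 → locker 6 (new)  [load 400/650]
  350 → locker 7 (new)  [load 350/650]
  600 → locker 8 (new)  [load 600/650]
  100 → locker 4  [load 625/650]
  175 → locker 6  [load 575/650]
  225 → locker 7  [load 575/650]
  575 → locker 9 (new)  [load 575/650]
9 storage lockers opened.

9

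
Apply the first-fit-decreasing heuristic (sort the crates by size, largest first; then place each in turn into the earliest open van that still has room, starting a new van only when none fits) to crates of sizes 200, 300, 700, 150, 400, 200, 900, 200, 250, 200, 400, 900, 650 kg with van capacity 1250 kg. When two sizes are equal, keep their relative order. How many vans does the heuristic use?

5

Sorted descending: 900, 900, 700, 650, 400, 400, 300, 250, 200, 200, 200, 200, 150.
  900 → van 1 (new)  [load 900/1250]
  900 → van 2 (new)  [load 900/1250]
  700 → van 3 (new)  [load 700/1250]
  650 → van 4 (new)  [load 650/1250]
  400 → van 3  [load 1100/1250]
  400 → van 4  [load 1050/1250]
  300 → van 1  [load 1200/1250]
  250 → van 2  [load 1150/1250]
  200 → van 4  [load 1250/1250]
  200 → van 5 (new)  [load 200/1250]
  200 → van 5  [load 400/1250]
  200 → van 5  [load 600/1250]
  150 → van 3  [load 1250/1250]
5 vans opened.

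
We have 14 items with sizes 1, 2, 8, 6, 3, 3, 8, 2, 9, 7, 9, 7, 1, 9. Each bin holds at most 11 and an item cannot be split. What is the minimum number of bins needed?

8

Total = 9 + 9 + 9 + 8 + 8 + 7 + 7 + 6 + 3 + 3 + 2 + 2 + 1 + 1 = 75.
Lower bound: ⌈75/11⌉ = 7 bins.
Also, 8 items each exceed 11/2, and no two of those can share a bin, so at least 8 bins are needed.
A packing using 8 bins:
  bin 1: 9 + 2 = 11
  bin 2: 9 + 2 = 11
  bin 3: 9 + 1 + 1 = 11
  bin 4: 8 + 3 = 11
  bin 5: 8 + 3 = 11
  bin 6: 7 = 7
  bin 7: 7 = 7
  bin 8: 6 = 6
This matches the lower bound, so 8 is optimal.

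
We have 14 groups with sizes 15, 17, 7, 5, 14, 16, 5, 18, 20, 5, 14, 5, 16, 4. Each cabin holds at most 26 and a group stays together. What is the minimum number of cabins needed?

8

Total = 20 + 18 + 17 + 16 + 16 + 15 + 14 + 14 + 7 + 5 + 5 + 5 + 5 + 4 = 161.
Lower bound: ⌈161/26⌉ = 7 cabins.
Also, 8 groups each exceed 13, and no two of those can share a cabin, so at least 8 cabins are needed.
A packing using 8 cabins:
  cabin 1: 20 + 5 = 25
  cabin 2: 18 + 7 = 25
  cabin 3: 17 + 5 + 4 = 26
  cabin 4: 16 + 5 + 5 = 26
  cabin 5: 16 = 16
  cabin 6: 15 = 15
  cabin 7: 14 = 14
  cabin 8: 14 = 14
This matches the lower bound, so 8 is optimal.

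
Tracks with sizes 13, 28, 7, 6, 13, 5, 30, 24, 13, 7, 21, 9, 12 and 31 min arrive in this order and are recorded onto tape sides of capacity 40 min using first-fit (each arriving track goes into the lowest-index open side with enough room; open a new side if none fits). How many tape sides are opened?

  13 → side 1 (new)  [load 13/40]
  28 → side 2 (new)  [load 28/40]
  7 → side 1  [load 20/40]
  6 → side 1  [load 26/40]
  13 → side 1  [load 39/40]
  5 → side 2  [load 33/40]
  30 → side 3 (new)  [load 30/40]
  24 → side 4 (new)  [load 24/40]
  13 → side 4  [load 37/40]
  7 → side 2  [load 40/40]
  21 → side 5 (new)  [load 21/40]
  9 → side 3  [load 39/40]
  12 → side 5  [load 33/40]
  31 → side 6 (new)  [load 31/40]
6 tape sides opened.

6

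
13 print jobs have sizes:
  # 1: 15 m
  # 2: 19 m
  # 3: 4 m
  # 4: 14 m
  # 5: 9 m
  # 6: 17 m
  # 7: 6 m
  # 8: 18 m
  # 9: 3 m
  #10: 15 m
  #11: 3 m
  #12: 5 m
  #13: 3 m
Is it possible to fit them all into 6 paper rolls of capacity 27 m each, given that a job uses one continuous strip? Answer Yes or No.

A valid assignment using 6 paper rolls:
  roll 1: 19 + 6 = 25
  roll 2: 18 + 9 = 27
  roll 3: 17 + 5 + 4 = 26
  roll 4: 15 + 3 + 3 + 3 = 24
  roll 5: 15 = 15
  roll 6: 14 = 14
Every load is within 27 m, so 6 paper rolls suffice.

Yes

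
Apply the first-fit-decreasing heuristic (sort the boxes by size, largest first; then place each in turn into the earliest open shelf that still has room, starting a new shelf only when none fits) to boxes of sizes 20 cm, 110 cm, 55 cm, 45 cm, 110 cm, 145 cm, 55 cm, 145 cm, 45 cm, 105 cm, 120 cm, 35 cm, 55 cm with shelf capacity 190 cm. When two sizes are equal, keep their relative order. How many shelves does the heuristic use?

6

Sorted descending: 145, 145, 120, 110, 110, 105, 55, 55, 55, 45, 45, 35, 20.
  145 → shelf 1 (new)  [load 145/190]
  145 → shelf 2 (new)  [load 145/190]
  120 → shelf 3 (new)  [load 120/190]
  110 → shelf 4 (new)  [load 110/190]
  110 → shelf 5 (new)  [load 110/190]
  105 → shelf 6 (new)  [load 105/190]
  55 → shelf 3  [load 175/190]
  55 → shelf 4  [load 165/190]
  55 → shelf 5  [load 165/190]
  45 → shelf 1  [load 190/190]
  45 → shelf 2  [load 190/190]
  35 → shelf 6  [load 140/190]
  20 → shelf 4  [load 185/190]
6 shelves opened.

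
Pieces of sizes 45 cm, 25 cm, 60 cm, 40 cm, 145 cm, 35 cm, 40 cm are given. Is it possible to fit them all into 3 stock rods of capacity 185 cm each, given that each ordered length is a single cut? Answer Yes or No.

Yes

A valid assignment using 3 stock rods:
  stock rod 1: 145 + 40 = 185
  stock rod 2: 60 + 45 + 40 + 35 = 180
  stock rod 3: 25 = 25
Every load is within 185 cm, so 3 stock rods suffice.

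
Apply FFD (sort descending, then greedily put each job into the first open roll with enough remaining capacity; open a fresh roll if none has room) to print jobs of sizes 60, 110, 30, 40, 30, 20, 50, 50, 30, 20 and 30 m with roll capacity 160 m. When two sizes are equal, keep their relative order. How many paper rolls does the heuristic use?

Sorted descending: 110, 60, 50, 50, 40, 30, 30, 30, 30, 20, 20.
  110 → roll 1 (new)  [load 110/160]
  60 → roll 2 (new)  [load 60/160]
  50 → roll 1  [load 160/160]
  50 → roll 2  [load 110/160]
  40 → roll 2  [load 150/160]
  30 → roll 3 (new)  [load 30/160]
  30 → roll 3  [load 60/160]
  30 → roll 3  [load 90/160]
  30 → roll 3  [load 120/160]
  20 → roll 3  [load 140/160]
  20 → roll 3  [load 160/160]
3 paper rolls opened.

3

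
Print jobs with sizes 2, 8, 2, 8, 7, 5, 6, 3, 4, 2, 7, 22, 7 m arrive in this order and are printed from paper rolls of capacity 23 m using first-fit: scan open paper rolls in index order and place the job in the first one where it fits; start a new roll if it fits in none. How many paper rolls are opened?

4

  2 → roll 1 (new)  [load 2/23]
  8 → roll 1  [load 10/23]
  2 → roll 1  [load 12/23]
  8 → roll 1  [load 20/23]
  7 → roll 2 (new)  [load 7/23]
  5 → roll 2  [load 12/23]
  6 → roll 2  [load 18/23]
  3 → roll 1  [load 23/23]
  4 → roll 2  [load 22/23]
  2 → roll 3 (new)  [load 2/23]
  7 → roll 3  [load 9/23]
  22 → roll 4 (new)  [load 22/23]
  7 → roll 3  [load 16/23]
4 paper rolls opened.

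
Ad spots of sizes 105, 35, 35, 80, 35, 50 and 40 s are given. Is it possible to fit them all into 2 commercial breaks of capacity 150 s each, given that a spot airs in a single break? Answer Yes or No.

Total = 380 s; ⌈380/150⌉ = 3.
At least 3 commercial breaks are required, but only 2 are allowed.

No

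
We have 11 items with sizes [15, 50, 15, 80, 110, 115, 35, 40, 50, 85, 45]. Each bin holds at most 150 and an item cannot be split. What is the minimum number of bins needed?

5

Total = 115 + 110 + 85 + 80 + 50 + 50 + 45 + 40 + 35 + 15 + 15 = 640.
Lower bound: ⌈640/150⌉ = 5 bins.
A packing using 5 bins:
  bin 1: 115 + 35 = 150
  bin 2: 110 + 40 = 150
  bin 3: 85 + 50 + 15 = 150
  bin 4: 80 + 50 + 15 = 145
  bin 5: 45 = 45
This matches the lower bound, so 5 is optimal.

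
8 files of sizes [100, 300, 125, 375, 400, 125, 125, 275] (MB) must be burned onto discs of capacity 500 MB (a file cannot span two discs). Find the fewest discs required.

Total = 400 + 375 + 300 + 275 + 125 + 125 + 125 + 100 = 1825 MB.
Lower bound: ⌈1825/500⌉ = 4 discs.
A packing using 4 discs:
  disc 1: 400 + 100 = 500
  disc 2: 375 + 125 = 500
  disc 3: 300 + 125 = 425
  disc 4: 275 + 125 = 400
This matches the lower bound, so 4 is optimal.

4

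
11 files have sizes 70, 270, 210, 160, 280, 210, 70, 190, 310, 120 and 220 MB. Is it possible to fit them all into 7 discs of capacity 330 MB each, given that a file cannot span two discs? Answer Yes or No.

No

Total = 2110 MB; ⌈2110/330⌉ = 7.
The bound of 7 does not rule out 7, but exhaustive search shows no assignment into 7 discs of capacity 330 MB exists — the minimum is 8.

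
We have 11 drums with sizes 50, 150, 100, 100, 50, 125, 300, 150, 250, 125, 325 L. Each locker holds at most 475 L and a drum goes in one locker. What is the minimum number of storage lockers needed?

Total = 325 + 300 + 250 + 150 + 150 + 125 + 125 + 100 + 100 + 50 + 50 = 1725 L.
Lower bound: ⌈1725/475⌉ = 4 storage lockers.
A packing using 4 storage lockers:
  locker 1: 325 + 150 = 475
  locker 2: 300 + 150 = 450
  locker 3: 250 + 125 + 100 = 475
  locker 4: 125 + 100 + 50 + 50 = 325
This matches the lower bound, so 4 is optimal.

4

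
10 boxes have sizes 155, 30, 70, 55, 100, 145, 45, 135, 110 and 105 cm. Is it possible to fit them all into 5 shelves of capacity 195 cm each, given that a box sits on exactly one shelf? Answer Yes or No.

Total = 950 cm; ⌈950/195⌉ = 5.
6 boxes each exceed half the capacity and cannot share a shelf, forcing at least 6 shelves.
At least 6 shelves are required, but only 5 are allowed.

No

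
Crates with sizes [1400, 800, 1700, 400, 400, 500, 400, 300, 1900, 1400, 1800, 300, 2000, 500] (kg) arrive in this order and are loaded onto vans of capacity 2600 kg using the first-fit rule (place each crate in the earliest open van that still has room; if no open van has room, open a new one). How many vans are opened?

  1400 → van 1 (new)  [load 1400/2600]
  800 → van 1  [load 2200/2600]
  1700 → van 2 (new)  [load 1700/2600]
  400 → van 1  [load 2600/2600]
  400 → van 2  [load 2100/2600]
  500 → van 2  [load 2600/2600]
  400 → van 3 (new)  [load 400/2600]
  300 → van 3  [load 700/2600]
  1900 → van 3  [load 2600/2600]
  1400 → van 4 (new)  [load 1400/2600]
  1800 → van 5 (new)  [load 1800/2600]
  300 → van 4  [load 1700/2600]
  2000 → van 6 (new)  [load 2000/2600]
  500 → van 4  [load 2200/2600]
6 vans opened.

6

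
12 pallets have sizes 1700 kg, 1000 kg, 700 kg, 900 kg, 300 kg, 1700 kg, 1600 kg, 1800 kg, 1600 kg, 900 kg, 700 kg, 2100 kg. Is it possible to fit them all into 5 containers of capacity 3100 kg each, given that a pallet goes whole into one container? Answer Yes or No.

Total = 15000 kg; ⌈15000/3100⌉ = 5.
6 pallets each exceed half the capacity and cannot share a container, forcing at least 6 containers.
At least 6 containers are required, but only 5 are allowed.

No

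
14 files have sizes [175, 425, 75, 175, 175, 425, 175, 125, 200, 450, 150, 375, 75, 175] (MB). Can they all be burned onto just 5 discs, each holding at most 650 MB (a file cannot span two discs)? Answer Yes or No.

Yes

A valid assignment using 5 discs:
  disc 1: 450 + 200 = 650
  disc 2: 425 + 175 = 600
  disc 3: 425 + 150 + 75 = 650
  disc 4: 375 + 175 + 75 = 625
  disc 5: 175 + 175 + 175 + 125 = 650
Every load is within 650 MB, so 5 discs suffice.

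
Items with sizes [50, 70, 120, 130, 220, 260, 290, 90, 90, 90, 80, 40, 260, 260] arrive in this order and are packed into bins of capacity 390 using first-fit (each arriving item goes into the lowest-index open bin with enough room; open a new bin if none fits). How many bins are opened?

  50 → bin 1 (new)  [load 50/390]
  70 → bin 1  [load 120/390]
  120 → bin 1  [load 240/390]
  130 → bin 1  [load 370/390]
  220 → bin 2 (new)  [load 220/390]
  260 → bin 3 (new)  [load 260/390]
  290 → bin 4 (new)  [load 290/390]
  90 → bin 2  [load 310/390]
  90 → bin 3  [load 350/390]
  90 → bin 4  [load 380/390]
  80 → bin 2  [load 390/390]
  40 → bin 3  [load 390/390]
  260 → bin 5 (new)  [load 260/390]
  260 → bin 6 (new)  [load 260/390]
6 bins opened.

6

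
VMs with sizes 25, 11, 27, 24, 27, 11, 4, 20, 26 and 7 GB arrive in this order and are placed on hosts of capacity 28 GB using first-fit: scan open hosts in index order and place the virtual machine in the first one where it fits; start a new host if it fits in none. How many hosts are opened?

7

  25 → host 1 (new)  [load 25/28]
  11 → host 2 (new)  [load 11/28]
  27 → host 3 (new)  [load 27/28]
  24 → host 4 (new)  [load 24/28]
  27 → host 5 (new)  [load 27/28]
  11 → host 2  [load 22/28]
  4 → host 2  [load 26/28]
  20 → host 6 (new)  [load 20/28]
  26 → host 7 (new)  [load 26/28]
  7 → host 6  [load 27/28]
7 hosts opened.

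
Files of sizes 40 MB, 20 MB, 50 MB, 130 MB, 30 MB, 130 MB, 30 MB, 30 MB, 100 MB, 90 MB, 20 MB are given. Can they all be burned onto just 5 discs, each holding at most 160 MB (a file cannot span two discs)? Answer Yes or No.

Yes

A valid assignment using 5 discs:
  disc 1: 130 + 30 = 160
  disc 2: 130 + 30 = 160
  disc 3: 100 + 50 = 150
  disc 4: 90 + 40 + 30 = 160
  disc 5: 20 + 20 = 40
Every load is within 160 MB, so 5 discs suffice.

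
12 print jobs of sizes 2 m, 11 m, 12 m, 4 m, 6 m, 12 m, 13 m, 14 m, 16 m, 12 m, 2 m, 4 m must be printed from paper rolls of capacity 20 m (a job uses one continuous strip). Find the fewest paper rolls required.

Total = 16 + 14 + 13 + 12 + 12 + 12 + 11 + 6 + 4 + 4 + 2 + 2 = 108 m.
Lower bound: ⌈108/20⌉ = 6 paper rolls.
Also, 7 print jobs each exceed 10 m, and no two of those can share a roll, so at least 7 paper rolls are needed.
A packing using 7 paper rolls:
  roll 1: 16 + 4 = 20
  roll 2: 14 + 6 = 20
  roll 3: 13 + 4 + 2 = 19
  roll 4: 12 + 2 = 14
  roll 5: 12 = 12
  roll 6: 12 = 12
  roll 7: 11 = 11
This matches the lower bound, so 7 is optimal.

7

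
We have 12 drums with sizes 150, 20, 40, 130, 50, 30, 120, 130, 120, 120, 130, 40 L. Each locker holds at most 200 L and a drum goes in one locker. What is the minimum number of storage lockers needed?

7

Total = 150 + 130 + 130 + 130 + 120 + 120 + 120 + 50 + 40 + 40 + 30 + 20 = 1080 L.
Lower bound: ⌈1080/200⌉ = 6 storage lockers.
Also, 7 drums each exceed 100 L, and no two of those can share a locker, so at least 7 storage lockers are needed.
A packing using 7 storage lockers:
  locker 1: 150 + 50 = 200
  locker 2: 130 + 40 + 30 = 200
  locker 3: 130 + 40 + 20 = 190
  locker 4: 130 = 130
  locker 5: 120 = 120
  locker 6: 120 = 120
  locker 7: 120 = 120
This matches the lower bound, so 7 is optimal.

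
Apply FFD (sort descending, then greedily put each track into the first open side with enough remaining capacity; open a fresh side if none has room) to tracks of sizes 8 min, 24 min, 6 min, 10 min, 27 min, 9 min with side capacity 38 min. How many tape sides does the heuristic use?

3

Sorted descending: 27, 24, 10, 9, 8, 6.
  27 → side 1 (new)  [load 27/38]
  24 → side 2 (new)  [load 24/38]
  10 → side 1  [load 37/38]
  9 → side 2  [load 33/38]
  8 → side 3 (new)  [load 8/38]
  6 → side 3  [load 14/38]
3 tape sides opened.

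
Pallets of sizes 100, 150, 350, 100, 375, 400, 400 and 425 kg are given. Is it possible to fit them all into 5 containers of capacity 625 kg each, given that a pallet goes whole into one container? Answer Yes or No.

Yes

A valid assignment using 5 containers:
  container 1: 425 + 150 = 575
  container 2: 400 + 100 + 100 = 600
  container 3: 400 = 400
  container 4: 375 = 375
  container 5: 350 = 350
Every load is within 625 kg, so 5 containers suffice.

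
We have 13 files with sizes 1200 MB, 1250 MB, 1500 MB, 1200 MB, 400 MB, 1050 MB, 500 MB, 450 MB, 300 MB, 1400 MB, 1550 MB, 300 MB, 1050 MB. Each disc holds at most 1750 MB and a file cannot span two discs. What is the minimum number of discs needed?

8

Total = 1550 + 1500 + 1400 + 1250 + 1200 + 1200 + 1050 + 1050 + 500 + 450 + 400 + 300 + 300 = 12150 MB.
Lower bound: ⌈12150/1750⌉ = 7 discs.
Also, 8 files each exceed 875 MB, and no two of those can share a disc, so at least 8 discs are needed.
A packing using 8 discs:
  disc 1: 1550 = 1550
  disc 2: 1500 = 1500
  disc 3: 1400 + 300 = 1700
  disc 4: 1250 + 500 = 1750
  disc 5: 1200 + 450 = 1650
  disc 6: 1200 + 400 = 1600
  disc 7: 1050 + 300 = 1350
  disc 8: 1050 = 1050
This matches the lower bound, so 8 is optimal.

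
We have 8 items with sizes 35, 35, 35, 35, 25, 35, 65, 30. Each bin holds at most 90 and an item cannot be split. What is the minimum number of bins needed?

4

Total = 65 + 35 + 35 + 35 + 35 + 35 + 30 + 25 = 295.
Lower bound: ⌈295/90⌉ = 4 bins.
A packing using 4 bins:
  bin 1: 65 + 25 = 90
  bin 2: 35 + 35 = 70
  bin 3: 35 + 35 = 70
  bin 4: 35 + 30 = 65
This matches the lower bound, so 4 is optimal.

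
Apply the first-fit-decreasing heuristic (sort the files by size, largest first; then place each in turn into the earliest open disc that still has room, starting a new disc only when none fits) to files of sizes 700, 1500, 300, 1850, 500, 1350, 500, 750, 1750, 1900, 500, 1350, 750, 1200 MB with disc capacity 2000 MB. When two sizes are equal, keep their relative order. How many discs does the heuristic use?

8

Sorted descending: 1900, 1850, 1750, 1500, 1350, 1350, 1200, 750, 750, 700, 500, 500, 500, 300.
  1900 → disc 1 (new)  [load 1900/2000]
  1850 → disc 2 (new)  [load 1850/2000]
  1750 → disc 3 (new)  [load 1750/2000]
  1500 → disc 4 (new)  [load 1500/2000]
  1350 → disc 5 (new)  [load 1350/2000]
  1350 → disc 6 (new)  [load 1350/2000]
  1200 → disc 7 (new)  [load 1200/2000]
  750 → disc 7  [load 1950/2000]
  750 → disc 8 (new)  [load 750/2000]
  700 → disc 8  [load 1450/2000]
  500 → disc 4  [load 2000/2000]
  500 → disc 5  [load 1850/2000]
  500 → disc 6  [load 1850/2000]
  300 → disc 8  [load 1750/2000]
8 discs opened.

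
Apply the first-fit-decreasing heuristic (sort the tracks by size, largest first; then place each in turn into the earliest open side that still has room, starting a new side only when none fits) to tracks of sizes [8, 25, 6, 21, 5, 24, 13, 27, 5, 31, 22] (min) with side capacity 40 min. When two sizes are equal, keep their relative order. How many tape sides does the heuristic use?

6

Sorted descending: 31, 27, 25, 24, 22, 21, 13, 8, 6, 5, 5.
  31 → side 1 (new)  [load 31/40]
  27 → side 2 (new)  [load 27/40]
  25 → side 3 (new)  [load 25/40]
  24 → side 4 (new)  [load 24/40]
  22 → side 5 (new)  [load 22/40]
  21 → side 6 (new)  [load 21/40]
  13 → side 2  [load 40/40]
  8 → side 1  [load 39/40]
  6 → side 3  [load 31/40]
  5 → side 3  [load 36/40]
  5 → side 4  [load 29/40]
6 tape sides opened.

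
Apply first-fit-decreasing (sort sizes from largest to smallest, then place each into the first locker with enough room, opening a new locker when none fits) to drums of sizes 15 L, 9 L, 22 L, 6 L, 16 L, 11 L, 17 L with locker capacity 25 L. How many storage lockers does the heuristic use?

5

Sorted descending: 22, 17, 16, 15, 11, 9, 6.
  22 → locker 1 (new)  [load 22/25]
  17 → locker 2 (new)  [load 17/25]
  16 → locker 3 (new)  [load 16/25]
  15 → locker 4 (new)  [load 15/25]
  11 → locker 5 (new)  [load 11/25]
  9 → locker 3  [load 25/25]
  6 → locker 2  [load 23/25]
5 storage lockers opened.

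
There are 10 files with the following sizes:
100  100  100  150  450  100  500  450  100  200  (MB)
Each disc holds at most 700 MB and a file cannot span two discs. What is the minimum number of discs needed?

4

Total = 500 + 450 + 450 + 200 + 150 + 100 + 100 + 100 + 100 + 100 = 2250 MB.
Lower bound: ⌈2250/700⌉ = 4 discs.
A packing using 4 discs:
  disc 1: 500 + 200 = 700
  disc 2: 450 + 150 + 100 = 700
  disc 3: 450 + 100 + 100 = 650
  disc 4: 100 + 100 = 200
This matches the lower bound, so 4 is optimal.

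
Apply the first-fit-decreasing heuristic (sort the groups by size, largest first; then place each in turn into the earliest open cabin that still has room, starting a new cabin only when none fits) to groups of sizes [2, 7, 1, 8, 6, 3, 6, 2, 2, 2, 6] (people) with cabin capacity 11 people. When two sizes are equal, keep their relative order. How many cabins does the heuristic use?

5

Sorted descending: 8, 7, 6, 6, 6, 3, 2, 2, 2, 2, 1.
  8 → cabin 1 (new)  [load 8/11]
  7 → cabin 2 (new)  [load 7/11]
  6 → cabin 3 (new)  [load 6/11]
  6 → cabin 4 (new)  [load 6/11]
  6 → cabin 5 (new)  [load 6/11]
  3 → cabin 1  [load 11/11]
  2 → cabin 2  [load 9/11]
  2 → cabin 2  [load 11/11]
  2 → cabin 3  [load 8/11]
  2 → cabin 3  [load 10/11]
  1 → cabin 3  [load 11/11]
5 cabins opened.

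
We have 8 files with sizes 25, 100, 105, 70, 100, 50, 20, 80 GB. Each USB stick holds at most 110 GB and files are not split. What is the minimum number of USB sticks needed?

Total = 105 + 100 + 100 + 80 + 70 + 50 + 25 + 20 = 550 GB.
Lower bound: ⌈550/110⌉ = 5 USB sticks.
A packing using 6 USB sticks:
  USB stick 1: 105 = 105
  USB stick 2: 100 = 100
  USB stick 3: 100 = 100
  USB stick 4: 80 + 25 = 105
  USB stick 5: 70 + 20 = 90
  USB stick 6: 50 = 50
No arrangement into 5 USB sticks stays within capacity, so 6 is optimal.

6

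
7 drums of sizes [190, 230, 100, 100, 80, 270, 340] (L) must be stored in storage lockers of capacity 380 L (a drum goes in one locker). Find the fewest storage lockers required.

4

Total = 340 + 270 + 230 + 190 + 100 + 100 + 80 = 1310 L.
Lower bound: ⌈1310/380⌉ = 4 storage lockers.
A packing using 4 storage lockers:
  locker 1: 340 = 340
  locker 2: 270 + 100 = 370
  locker 3: 230 + 100 = 330
  locker 4: 190 + 80 = 270
This matches the lower bound, so 4 is optimal.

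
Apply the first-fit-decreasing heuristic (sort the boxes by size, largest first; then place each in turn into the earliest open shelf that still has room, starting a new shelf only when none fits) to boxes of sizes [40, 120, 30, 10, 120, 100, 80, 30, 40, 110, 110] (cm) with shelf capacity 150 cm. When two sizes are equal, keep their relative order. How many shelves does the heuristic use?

6

Sorted descending: 120, 120, 110, 110, 100, 80, 40, 40, 30, 30, 10.
  120 → shelf 1 (new)  [load 120/150]
  120 → shelf 2 (new)  [load 120/150]
  110 → shelf 3 (new)  [load 110/150]
  110 → shelf 4 (new)  [load 110/150]
  100 → shelf 5 (new)  [load 100/150]
  80 → shelf 6 (new)  [load 80/150]
  40 → shelf 3  [load 150/150]
  40 → shelf 4  [load 150/150]
  30 → shelf 1  [load 150/150]
  30 → shelf 2  [load 150/150]
  10 → shelf 5  [load 110/150]
6 shelves opened.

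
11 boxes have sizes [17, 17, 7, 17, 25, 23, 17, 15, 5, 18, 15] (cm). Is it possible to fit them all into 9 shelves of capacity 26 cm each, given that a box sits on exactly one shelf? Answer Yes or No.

A valid assignment using 9 shelves:
  shelf 1: 25 = 25
  shelf 2: 23 = 23
  shelf 3: 18 + 7 = 25
  shelf 4: 17 + 5 = 22
  shelf 5: 17 = 17
  shelf 6: 17 = 17
  shelf 7: 17 = 17
  shelf 8: 15 = 15
  shelf 9: 15 = 15
Every load is within 26 cm, so 9 shelves suffice.

Yes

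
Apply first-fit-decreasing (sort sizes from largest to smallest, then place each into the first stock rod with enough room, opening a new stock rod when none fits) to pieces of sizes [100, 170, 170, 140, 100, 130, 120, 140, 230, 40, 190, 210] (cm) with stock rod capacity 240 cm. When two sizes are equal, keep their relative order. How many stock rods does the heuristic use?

9

Sorted descending: 230, 210, 190, 170, 170, 140, 140, 130, 120, 100, 100, 40.
  230 → stock rod 1 (new)  [load 230/240]
  210 → stock rod 2 (new)  [load 210/240]
  190 → stock rod 3 (new)  [load 190/240]
  170 → stock rod 4 (new)  [load 170/240]
  170 → stock rod 5 (new)  [load 170/240]
  140 → stock rod 6 (new)  [load 140/240]
  140 → stock rod 7 (new)  [load 140/240]
  130 → stock rod 8 (new)  [load 130/240]
  120 → stock rod 9 (new)  [load 120/240]
  100 → stock rod 6  [load 240/240]
  100 → stock rod 7  [load 240/240]
  40 → stock rod 3  [load 230/240]
9 stock rods opened.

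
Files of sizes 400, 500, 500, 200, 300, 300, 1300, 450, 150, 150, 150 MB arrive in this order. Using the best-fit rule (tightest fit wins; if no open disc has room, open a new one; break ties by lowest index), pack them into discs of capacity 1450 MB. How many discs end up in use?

4

  400 → disc 1 (new)  [load 400/1450]
  500 → disc 1  [load 900/1450]
  500 → disc 1  [load 1400/1450]
  200 → disc 2 (new)  [load 200/1450]
  300 → disc 2  [load 500/1450]
  300 → disc 2  [load 800/1450]
  1300 → disc 3 (new)  [load 1300/1450]
  450 → disc 2  [load 1250/1450]
  150 → disc 3  [load 1450/1450]
  150 → disc 2  [load 1400/1450]
  150 → disc 4 (new)  [load 150/1450]
4 discs opened.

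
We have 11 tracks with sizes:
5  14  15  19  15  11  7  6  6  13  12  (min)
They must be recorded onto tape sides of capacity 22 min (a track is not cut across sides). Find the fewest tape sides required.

7

Total = 19 + 15 + 15 + 14 + 13 + 12 + 11 + 7 + 6 + 6 + 5 = 123 min.
Lower bound: ⌈123/22⌉ = 6 tape sides.
A packing using 7 tape sides:
  side 1: 19 = 19
  side 2: 15 + 7 = 22
  side 3: 15 + 6 = 21
  side 4: 14 + 6 = 20
  side 5: 13 + 5 = 18
  side 6: 12 = 12
  side 7: 11 = 11
No arrangement into 6 tape sides stays within capacity, so 7 is optimal.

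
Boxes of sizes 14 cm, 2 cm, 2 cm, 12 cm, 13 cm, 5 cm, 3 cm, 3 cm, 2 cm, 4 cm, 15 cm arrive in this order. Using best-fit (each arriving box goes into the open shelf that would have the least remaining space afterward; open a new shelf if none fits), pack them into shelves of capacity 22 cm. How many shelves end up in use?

  14 → shelf 1 (new)  [load 14/22]
  2 → shelf 1  [load 16/22]
  2 → shelf 1  [load 18/22]
  12 → shelf 2 (new)  [load 12/22]
  13 → shelf 3 (new)  [load 13/22]
  5 → shelf 3  [load 18/22]
  3 → shelf 1  [load 21/22]
  3 → shelf 3  [load 21/22]
  2 → shelf 2  [load 14/22]
  4 → shelf 2  [load 18/22]
  15 → shelf 4 (new)  [load 15/22]
4 shelves opened.

4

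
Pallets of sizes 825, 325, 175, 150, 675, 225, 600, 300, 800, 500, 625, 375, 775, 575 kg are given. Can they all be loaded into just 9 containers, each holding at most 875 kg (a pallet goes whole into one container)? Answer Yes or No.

A valid assignment using 9 containers:
  container 1: 825 = 825
  container 2: 800 = 800
  container 3: 775 = 775
  container 4: 675 + 175 = 850
  container 5: 625 + 225 = 850
  container 6: 600 + 150 = 750
  container 7: 575 + 300 = 875
  container 8: 500 + 375 = 875
  container 9: 325 = 325
Every load is within 875 kg, so 9 containers suffice.

Yes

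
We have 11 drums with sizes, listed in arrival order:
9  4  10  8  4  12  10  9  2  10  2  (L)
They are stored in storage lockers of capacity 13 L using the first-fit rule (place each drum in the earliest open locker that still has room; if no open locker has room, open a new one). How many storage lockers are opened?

7

  9 → locker 1 (new)  [load 9/13]
  4 → locker 1  [load 13/13]
  10 → locker 2 (new)  [load 10/13]
  8 → locker 3 (new)  [load 8/13]
  4 → locker 3  [load 12/13]
  12 → locker 4 (new)  [load 12/13]
  10 → locker 5 (new)  [load 10/13]
  9 → locker 6 (new)  [load 9/13]
  2 → locker 2  [load 12/13]
  10 → locker 7 (new)  [load 10/13]
  2 → locker 5  [load 12/13]
7 storage lockers opened.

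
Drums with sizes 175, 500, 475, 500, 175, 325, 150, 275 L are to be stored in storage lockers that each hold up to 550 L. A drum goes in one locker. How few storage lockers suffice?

6

Total = 500 + 500 + 475 + 325 + 275 + 175 + 175 + 150 = 2575 L.
Lower bound: ⌈2575/550⌉ = 5 storage lockers.
A packing using 6 storage lockers:
  locker 1: 500 = 500
  locker 2: 500 = 500
  locker 3: 475 = 475
  locker 4: 325 + 175 = 500
  locker 5: 275 + 175 = 450
  locker 6: 150 = 150
No arrangement into 5 storage lockers stays within capacity, so 6 is optimal.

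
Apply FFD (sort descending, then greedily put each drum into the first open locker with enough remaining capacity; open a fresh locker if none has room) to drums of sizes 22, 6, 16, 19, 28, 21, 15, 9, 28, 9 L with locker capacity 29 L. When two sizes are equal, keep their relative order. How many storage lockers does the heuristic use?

Sorted descending: 28, 28, 22, 21, 19, 16, 15, 9, 9, 6.
  28 → locker 1 (new)  [load 28/29]
  28 → locker 2 (new)  [load 28/29]
  22 → locker 3 (new)  [load 22/29]
  21 → locker 4 (new)  [load 21/29]
  19 → locker 5 (new)  [load 19/29]
  16 → locker 6 (new)  [load 16/29]
  15 → locker 7 (new)  [load 15/29]
  9 → locker 5  [load 28/29]
  9 → locker 6  [load 25/29]
  6 → locker 3  [load 28/29]
7 storage lockers opened.

7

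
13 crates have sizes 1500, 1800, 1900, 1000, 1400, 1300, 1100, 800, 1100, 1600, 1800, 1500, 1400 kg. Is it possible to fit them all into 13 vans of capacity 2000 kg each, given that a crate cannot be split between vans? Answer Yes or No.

Yes

A valid assignment using 12 vans:
  van 1: 1900 = 1900
  van 2: 1800 = 1800
  van 3: 1800 = 1800
  van 4: 1600 = 1600
  van 5: 1500 = 1500
  van 6: 1500 = 1500
  van 7: 1400 = 1400
  van 8: 1400 = 1400
  van 9: 1300 = 1300
  van 10: 1100 + 800 = 1900
  van 11: 1100 = 1100
  van 12: 1000 = 1000
That uses only 12 ≤ 13, so 13 vans are enough.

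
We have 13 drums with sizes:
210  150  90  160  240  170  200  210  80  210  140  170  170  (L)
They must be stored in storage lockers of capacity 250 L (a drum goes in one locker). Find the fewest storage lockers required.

11

Total = 240 + 210 + 210 + 210 + 200 + 170 + 170 + 170 + 160 + 150 + 140 + 90 + 80 = 2200 L.
Lower bound: ⌈2200/250⌉ = 9 storage lockers.
Also, 11 drums each exceed 125 L, and no two of those can share a locker, so at least 11 storage lockers are needed.
A packing using 11 storage lockers:
  locker 1: 240 = 240
  locker 2: 210 = 210
  locker 3: 210 = 210
  locker 4: 210 = 210
  locker 5: 200 = 200
  locker 6: 170 + 80 = 250
  locker 7: 170 = 170
  locker 8: 170 = 170
  locker 9: 160 + 90 = 250
  locker 10: 150 = 150
  locker 11: 140 = 140
This matches the lower bound, so 11 is optimal.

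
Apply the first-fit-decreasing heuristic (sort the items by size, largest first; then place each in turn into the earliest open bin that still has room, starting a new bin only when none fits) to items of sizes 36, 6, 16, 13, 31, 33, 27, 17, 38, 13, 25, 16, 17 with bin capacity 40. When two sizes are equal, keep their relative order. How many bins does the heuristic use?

8

Sorted descending: 38, 36, 33, 31, 27, 25, 17, 17, 16, 16, 13, 13, 6.
  38 → bin 1 (new)  [load 38/40]
  36 → bin 2 (new)  [load 36/40]
  33 → bin 3 (new)  [load 33/40]
  31 → bin 4 (new)  [load 31/40]
  27 → bin 5 (new)  [load 27/40]
  25 → bin 6 (new)  [load 25/40]
  17 → bin 7 (new)  [load 17/40]
  17 → bin 7  [load 34/40]
  16 → bin 8 (new)  [load 16/40]
  16 → bin 8  [load 32/40]
  13 → bin 5  [load 40/40]
  13 → bin 6  [load 38/40]
  6 → bin 3  [load 39/40]
8 bins opened.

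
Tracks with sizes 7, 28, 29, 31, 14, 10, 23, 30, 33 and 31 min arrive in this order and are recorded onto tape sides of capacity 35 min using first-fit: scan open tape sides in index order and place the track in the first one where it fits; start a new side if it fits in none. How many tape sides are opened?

  7 → side 1 (new)  [load 7/35]
  28 → side 1  [load 35/35]
  29 → side 2 (new)  [load 29/35]
  31 → side 3 (new)  [load 31/35]
  14 → side 4 (new)  [load 14/35]
  10 → side 4  [load 24/35]
  23 → side 5 (new)  [load 23/35]
  30 → side 6 (new)  [load 30/35]
  33 → side 7 (new)  [load 33/35]
  31 → side 8 (new)  [load 31/35]
8 tape sides opened.

8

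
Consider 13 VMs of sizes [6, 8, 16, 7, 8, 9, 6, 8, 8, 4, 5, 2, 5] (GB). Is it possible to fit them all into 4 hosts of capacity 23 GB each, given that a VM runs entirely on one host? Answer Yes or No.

A valid assignment using 4 hosts:
  host 1: 16 + 7 = 23
  host 2: 9 + 8 + 6 = 23
  host 3: 8 + 8 + 5 + 2 = 23
  host 4: 8 + 6 + 5 + 4 = 23
Every load is within 23 GB, so 4 hosts suffice.

Yes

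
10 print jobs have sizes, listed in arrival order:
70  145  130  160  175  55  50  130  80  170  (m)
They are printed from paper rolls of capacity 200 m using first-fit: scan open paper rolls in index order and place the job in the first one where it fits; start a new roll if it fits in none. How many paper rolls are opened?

7

  70 → roll 1 (new)  [load 70/200]
  145 → roll 2 (new)  [load 145/200]
  130 → roll 1  [load 200/200]
  160 → roll 3 (new)  [load 160/200]
  175 → roll 4 (new)  [load 175/200]
  55 → roll 2  [load 200/200]
  50 → roll 5 (new)  [load 50/200]
  130 → roll 5  [load 180/200]
  80 → roll 6 (new)  [load 80/200]
  170 → roll 7 (new)  [load 170/200]
7 paper rolls opened.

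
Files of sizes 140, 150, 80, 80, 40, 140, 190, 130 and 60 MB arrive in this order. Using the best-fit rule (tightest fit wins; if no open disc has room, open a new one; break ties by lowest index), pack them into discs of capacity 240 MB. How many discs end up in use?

  140 → disc 1 (new)  [load 140/240]
  150 → disc 2 (new)  [load 150/240]
  80 → disc 2  [load 230/240]
  80 → disc 1  [load 220/240]
  40 → disc 3 (new)  [load 40/240]
  140 → disc 3  [load 180/240]
  190 → disc 4 (new)  [load 190/240]
  130 → disc 5 (new)  [load 130/240]
  60 → disc 3  [load 240/240]
5 discs opened.

5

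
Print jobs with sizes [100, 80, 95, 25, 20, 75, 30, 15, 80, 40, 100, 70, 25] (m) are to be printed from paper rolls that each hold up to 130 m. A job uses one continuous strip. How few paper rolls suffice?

Total = 100 + 100 + 95 + 80 + 80 + 75 + 70 + 40 + 30 + 25 + 25 + 20 + 15 = 755 m.
Lower bound: ⌈755/130⌉ = 6 paper rolls.
Also, 7 print jobs each exceed 65 m, and no two of those can share a roll, so at least 7 paper rolls are needed.
A packing using 7 paper rolls:
  roll 1: 100 + 30 = 130
  roll 2: 100 + 25 = 125
  roll 3: 95 + 25 = 120
  roll 4: 80 + 40 = 120
  roll 5: 80 + 20 + 15 = 115
  roll 6: 75 = 75
  roll 7: 70 = 70
This matches the lower bound, so 7 is optimal.

7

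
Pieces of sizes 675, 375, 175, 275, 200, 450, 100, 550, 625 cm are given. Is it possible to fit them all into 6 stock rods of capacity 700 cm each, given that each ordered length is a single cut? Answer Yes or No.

Yes

A valid assignment using 6 stock rods:
  stock rod 1: 675 = 675
  stock rod 2: 625 = 625
  stock rod 3: 550 + 100 = 650
  stock rod 4: 450 + 200 = 650
  stock rod 5: 375 + 275 = 650
  stock rod 6: 175 = 175
Every load is within 700 cm, so 6 stock rods suffice.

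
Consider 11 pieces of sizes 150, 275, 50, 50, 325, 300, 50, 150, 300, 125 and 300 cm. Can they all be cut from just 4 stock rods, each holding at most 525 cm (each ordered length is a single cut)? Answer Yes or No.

Total = 2075 cm; ⌈2075/525⌉ = 4.
5 pieces each exceed half the capacity and cannot share a stock rod, forcing at least 5 stock rods.
At least 5 stock rods are required, but only 4 are allowed.

No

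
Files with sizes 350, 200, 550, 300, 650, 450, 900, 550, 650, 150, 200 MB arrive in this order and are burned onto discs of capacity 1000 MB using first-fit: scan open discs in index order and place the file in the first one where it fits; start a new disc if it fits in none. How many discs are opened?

6

  350 → disc 1 (new)  [load 350/1000]
  200 → disc 1  [load 550/1000]
  550 → disc 2 (new)  [load 550/1000]
  300 → disc 1  [load 850/1000]
  650 → disc 3 (new)  [load 650/1000]
  450 → disc 2  [load 1000/1000]
  900 → disc 4 (new)  [load 900/1000]
  550 → disc 5 (new)  [load 550/1000]
  650 → disc 6 (new)  [load 650/1000]
  150 → disc 1  [load 1000/1000]
  200 → disc 3  [load 850/1000]
6 discs opened.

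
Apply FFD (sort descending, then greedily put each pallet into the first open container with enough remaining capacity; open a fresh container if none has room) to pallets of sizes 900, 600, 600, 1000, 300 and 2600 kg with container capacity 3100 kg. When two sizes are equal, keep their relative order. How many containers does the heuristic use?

Sorted descending: 2600, 1000, 900, 600, 600, 300.
  2600 → container 1 (new)  [load 2600/3100]
  1000 → container 2 (new)  [load 1000/3100]
  900 → container 2  [load 1900/3100]
  600 → container 2  [load 2500/3100]
  600 → container 2  [load 3100/3100]
  300 → container 1  [load 2900/3100]
2 containers opened.

2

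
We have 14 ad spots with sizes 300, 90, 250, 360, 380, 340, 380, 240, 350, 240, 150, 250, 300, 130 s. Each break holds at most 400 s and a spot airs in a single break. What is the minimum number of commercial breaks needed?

11

Total = 380 + 380 + 360 + 350 + 340 + 300 + 300 + 250 + 250 + 240 + 240 + 150 + 130 + 90 = 3760 s.
Lower bound: ⌈3760/400⌉ = 10 commercial breaks.
Also, 11 ad spots each exceed 200 s, and no two of those can share a break, so at least 11 commercial breaks are needed.
A packing using 11 commercial breaks:
  break 1: 380 = 380
  break 2: 380 = 380
  break 3: 360 = 360
  break 4: 350 = 350
  break 5: 340 = 340
  break 6: 300 + 90 = 390
  break 7: 300 = 300
  break 8: 250 + 150 = 400
  break 9: 250 + 130 = 380
  break 10: 240 = 240
  break 11: 240 = 240
This matches the lower bound, so 11 is optimal.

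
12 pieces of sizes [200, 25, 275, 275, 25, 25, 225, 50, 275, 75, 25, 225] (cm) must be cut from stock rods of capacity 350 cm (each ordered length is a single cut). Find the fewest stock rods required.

Total = 275 + 275 + 275 + 225 + 225 + 200 + 75 + 50 + 25 + 25 + 25 + 25 = 1700 cm.
Lower bound: ⌈1700/350⌉ = 5 stock rods.
Also, 6 pieces each exceed 175 cm, and no two of those can share a stock rod, so at least 6 stock rods are needed.
A packing using 6 stock rods:
  stock rod 1: 275 + 75 = 350
  stock rod 2: 275 + 50 + 25 = 350
  stock rod 3: 275 + 25 + 25 + 25 = 350
  stock rod 4: 225 = 225
  stock rod 5: 225 = 225
  stock rod 6: 200 = 200
This matches the lower bound, so 6 is optimal.

6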